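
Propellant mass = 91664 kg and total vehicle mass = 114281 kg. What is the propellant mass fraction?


PMF = 91664 / 114281 = 0.802

0.802


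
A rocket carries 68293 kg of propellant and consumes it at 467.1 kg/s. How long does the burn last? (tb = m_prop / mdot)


tb = 68293 / 467.1 = 146.2 s

146.2 s


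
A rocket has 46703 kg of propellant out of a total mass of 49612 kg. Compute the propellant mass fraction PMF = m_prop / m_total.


PMF = 46703 / 49612 = 0.941

0.941


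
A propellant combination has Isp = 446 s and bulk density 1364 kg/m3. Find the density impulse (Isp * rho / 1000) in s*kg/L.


rho*Isp = 446 * 1364 / 1000 = 608 s*kg/L

608 s*kg/L


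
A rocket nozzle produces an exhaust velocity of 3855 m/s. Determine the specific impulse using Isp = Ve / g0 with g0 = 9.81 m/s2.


Isp = Ve / g0 = 3855 / 9.81 = 393.0 s

393.0 s


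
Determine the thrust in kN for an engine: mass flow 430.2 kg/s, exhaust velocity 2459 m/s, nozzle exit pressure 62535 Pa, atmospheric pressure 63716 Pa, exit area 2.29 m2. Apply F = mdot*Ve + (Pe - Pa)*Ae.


F = 430.2 * 2459 + (62535 - 63716) * 2.29 = 1.0552e+06 N = 1055.2 kN

1055.2 kN


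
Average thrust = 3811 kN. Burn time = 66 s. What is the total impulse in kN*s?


It = 3811 * 66 = 251526 kN*s

251526 kN*s


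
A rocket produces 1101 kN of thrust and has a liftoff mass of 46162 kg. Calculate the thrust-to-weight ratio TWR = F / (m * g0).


TWR = 1101000 / (46162 * 9.81) = 2.43

2.43


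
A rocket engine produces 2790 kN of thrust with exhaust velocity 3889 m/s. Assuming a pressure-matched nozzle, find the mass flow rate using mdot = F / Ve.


mdot = F / Ve = 2790000 / 3889 = 717.4 kg/s

717.4 kg/s


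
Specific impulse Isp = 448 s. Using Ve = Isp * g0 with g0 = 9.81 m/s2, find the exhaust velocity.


Ve = Isp * g0 = 448 * 9.81 = 4394.9 m/s

4394.9 m/s


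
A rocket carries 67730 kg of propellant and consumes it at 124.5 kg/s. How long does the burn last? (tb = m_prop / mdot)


tb = 67730 / 124.5 = 544.0 s

544.0 s


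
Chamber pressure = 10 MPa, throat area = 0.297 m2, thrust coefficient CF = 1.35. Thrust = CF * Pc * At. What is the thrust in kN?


F = 1.35 * 10e6 * 0.297 = 4.0095e+06 N = 4009.5 kN

4009.5 kN


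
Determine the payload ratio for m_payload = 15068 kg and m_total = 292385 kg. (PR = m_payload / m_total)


PR = 15068 / 292385 = 0.0515

0.0515


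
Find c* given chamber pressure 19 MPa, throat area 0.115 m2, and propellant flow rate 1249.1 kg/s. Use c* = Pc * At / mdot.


c* = 19e6 * 0.115 / 1249.1 = 1749 m/s

1749 m/s


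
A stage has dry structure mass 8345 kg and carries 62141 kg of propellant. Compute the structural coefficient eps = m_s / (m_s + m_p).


eps = 8345 / (8345 + 62141) = 0.1184

0.1184


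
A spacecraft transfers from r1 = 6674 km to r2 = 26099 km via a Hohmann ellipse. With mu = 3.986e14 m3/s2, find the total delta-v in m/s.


V1 = sqrt(mu/r1) = 7728.15 m/s
dV1 = V1*(sqrt(2*r2/(r1+r2)) - 1) = 2024.99 m/s
V2 = sqrt(mu/r2) = 3908.02 m/s
dV2 = V2*(1 - sqrt(2*r1/(r1+r2))) = 1413.96 m/s
Total dV = 3439 m/s

3439 m/s


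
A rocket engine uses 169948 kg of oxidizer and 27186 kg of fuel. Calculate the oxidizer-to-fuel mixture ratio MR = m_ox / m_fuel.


MR = 169948 / 27186 = 6.25

6.25


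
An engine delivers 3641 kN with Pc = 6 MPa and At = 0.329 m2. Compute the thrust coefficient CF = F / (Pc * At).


CF = 3641000 / (6e6 * 0.329) = 1.84

1.84


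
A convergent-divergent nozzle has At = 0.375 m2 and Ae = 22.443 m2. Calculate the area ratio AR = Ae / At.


AR = 22.443 / 0.375 = 59.8

59.8


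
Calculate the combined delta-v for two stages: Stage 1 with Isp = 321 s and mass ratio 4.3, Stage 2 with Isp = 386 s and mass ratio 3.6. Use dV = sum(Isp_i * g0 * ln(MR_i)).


dV1 = 321 * 9.81 * ln(4.3) = 4593.2 m/s
dV2 = 386 * 9.81 * ln(3.6) = 4850.5 m/s
Total dV = 4593.2 + 4850.5 = 9443.7 m/s ~ 9444 m/s

9444 m/s


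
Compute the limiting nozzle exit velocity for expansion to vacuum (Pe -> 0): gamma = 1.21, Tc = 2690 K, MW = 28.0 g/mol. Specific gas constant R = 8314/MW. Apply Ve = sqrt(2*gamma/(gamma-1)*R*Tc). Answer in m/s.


R = 8314 / 28.0 = 296.93 J/(kg.K)
Ve = sqrt(2 * 1.21 / (1.21 - 1) * 296.93 * 2690) = 3034 m/s

3034 m/s


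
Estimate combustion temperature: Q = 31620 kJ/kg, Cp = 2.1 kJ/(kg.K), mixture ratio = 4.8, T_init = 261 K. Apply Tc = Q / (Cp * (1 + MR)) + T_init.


Tc = 31620 / (2.1 * (1 + 4.8)) + 261 = 2857 K

2857 K


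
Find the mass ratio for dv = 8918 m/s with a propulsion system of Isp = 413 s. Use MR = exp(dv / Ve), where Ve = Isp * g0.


Ve = 413 * 9.81 = 4051.53 m/s
MR = exp(8918 / 4051.53) = 9.035

9.035


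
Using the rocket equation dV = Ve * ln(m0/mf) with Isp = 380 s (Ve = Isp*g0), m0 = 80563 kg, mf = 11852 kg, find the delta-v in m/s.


Ve = 380 * 9.81 = 3727.8 m/s
dV = 3727.8 * ln(80563/11852) = 7144 m/s

7144 m/s


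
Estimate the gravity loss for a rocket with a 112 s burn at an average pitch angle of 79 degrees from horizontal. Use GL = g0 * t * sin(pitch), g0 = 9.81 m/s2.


GL = 9.81 * 112 * sin(79 deg) = 1079 m/s

1079 m/s


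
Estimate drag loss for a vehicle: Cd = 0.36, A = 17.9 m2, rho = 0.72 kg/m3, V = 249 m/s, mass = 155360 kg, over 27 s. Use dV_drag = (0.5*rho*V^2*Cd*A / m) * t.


D = 0.5 * 0.72 * 249^2 * 0.36 * 17.9 = 143832.4 N
a = 143832.4 / 155360 = 0.9258 m/s2
dV = 0.9258 * 27 = 25.0 m/s

25.0 m/s


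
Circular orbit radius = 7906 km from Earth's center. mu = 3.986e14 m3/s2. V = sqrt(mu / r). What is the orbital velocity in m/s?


V = sqrt(3.986e14 / 7906000) = 7101 m/s

7101 m/s


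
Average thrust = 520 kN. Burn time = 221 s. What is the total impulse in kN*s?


It = 520 * 221 = 114920 kN*s

114920 kN*s


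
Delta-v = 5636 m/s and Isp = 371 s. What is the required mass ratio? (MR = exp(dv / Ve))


Ve = 371 * 9.81 = 3639.51 m/s
MR = exp(5636 / 3639.51) = 4.705

4.705


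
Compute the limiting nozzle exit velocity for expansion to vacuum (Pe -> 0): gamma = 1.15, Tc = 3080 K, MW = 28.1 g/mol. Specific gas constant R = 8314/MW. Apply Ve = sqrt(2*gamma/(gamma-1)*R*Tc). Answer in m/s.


R = 8314 / 28.1 = 295.87 J/(kg.K)
Ve = sqrt(2 * 1.15 / (1.15 - 1) * 295.87 * 3080) = 3738 m/s

3738 m/s


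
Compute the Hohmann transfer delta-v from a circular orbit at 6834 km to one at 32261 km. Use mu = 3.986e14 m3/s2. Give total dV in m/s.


V1 = sqrt(mu/r1) = 7637.15 m/s
dV1 = V1*(sqrt(2*r2/(r1+r2)) - 1) = 2174.11 m/s
V2 = sqrt(mu/r2) = 3515.04 m/s
dV2 = V2*(1 - sqrt(2*r1/(r1+r2))) = 1436.67 m/s
Total dV = 3611 m/s

3611 m/s


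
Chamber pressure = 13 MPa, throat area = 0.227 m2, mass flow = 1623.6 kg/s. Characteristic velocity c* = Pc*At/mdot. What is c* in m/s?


c* = 13e6 * 0.227 / 1623.6 = 1818 m/s

1818 m/s


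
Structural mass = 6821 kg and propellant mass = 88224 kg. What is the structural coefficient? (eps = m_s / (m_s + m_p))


eps = 6821 / (6821 + 88224) = 0.0718

0.0718


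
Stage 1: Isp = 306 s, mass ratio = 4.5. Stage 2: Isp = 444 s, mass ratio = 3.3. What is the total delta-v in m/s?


dV1 = 306 * 9.81 * ln(4.5) = 4515.0 m/s
dV2 = 444 * 9.81 * ln(3.3) = 5200.3 m/s
Total dV = 4515.0 + 5200.3 = 9715.3 m/s ~ 9715 m/s

9715 m/s


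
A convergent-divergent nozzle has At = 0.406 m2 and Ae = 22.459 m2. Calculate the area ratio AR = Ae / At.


AR = 22.459 / 0.406 = 55.3

55.3


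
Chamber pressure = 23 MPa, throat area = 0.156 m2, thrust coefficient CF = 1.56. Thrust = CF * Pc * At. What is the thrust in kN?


F = 1.56 * 23e6 * 0.156 = 5.5973e+06 N = 5597.3 kN

5597.3 kN


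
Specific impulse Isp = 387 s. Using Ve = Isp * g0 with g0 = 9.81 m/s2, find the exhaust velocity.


Ve = Isp * g0 = 387 * 9.81 = 3796.5 m/s

3796.5 m/s


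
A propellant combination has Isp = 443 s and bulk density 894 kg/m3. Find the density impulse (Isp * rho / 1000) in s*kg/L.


rho*Isp = 443 * 894 / 1000 = 396 s*kg/L

396 s*kg/L


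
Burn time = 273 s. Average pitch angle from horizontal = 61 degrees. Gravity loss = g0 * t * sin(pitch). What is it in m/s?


GL = 9.81 * 273 * sin(61 deg) = 2342 m/s

2342 m/s


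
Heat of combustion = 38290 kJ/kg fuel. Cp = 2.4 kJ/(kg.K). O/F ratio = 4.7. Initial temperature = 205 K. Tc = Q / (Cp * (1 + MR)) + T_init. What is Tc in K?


Tc = 38290 / (2.4 * (1 + 4.7)) + 205 = 3004 K

3004 K


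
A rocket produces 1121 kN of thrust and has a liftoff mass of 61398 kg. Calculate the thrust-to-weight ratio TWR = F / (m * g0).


TWR = 1121000 / (61398 * 9.81) = 1.86

1.86


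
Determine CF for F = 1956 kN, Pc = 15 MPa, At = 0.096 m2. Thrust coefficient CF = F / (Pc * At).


CF = 1956000 / (15e6 * 0.096) = 1.36

1.36


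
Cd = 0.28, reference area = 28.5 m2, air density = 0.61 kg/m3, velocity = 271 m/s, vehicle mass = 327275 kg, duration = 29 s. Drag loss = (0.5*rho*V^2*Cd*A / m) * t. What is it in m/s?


D = 0.5 * 0.61 * 271^2 * 0.28 * 28.5 = 178748.05 N
a = 178748.05 / 327275 = 0.5462 m/s2
dV = 0.5462 * 29 = 15.8 m/s

15.8 m/s


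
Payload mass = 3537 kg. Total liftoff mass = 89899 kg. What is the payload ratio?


PR = 3537 / 89899 = 0.0393

0.0393


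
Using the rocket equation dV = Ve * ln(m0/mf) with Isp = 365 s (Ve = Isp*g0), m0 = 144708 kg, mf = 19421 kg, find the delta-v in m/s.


Ve = 365 * 9.81 = 3580.65 m/s
dV = 3580.65 * ln(144708/19421) = 7191 m/s

7191 m/s


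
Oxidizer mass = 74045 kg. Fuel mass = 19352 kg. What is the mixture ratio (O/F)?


MR = 74045 / 19352 = 3.83

3.83


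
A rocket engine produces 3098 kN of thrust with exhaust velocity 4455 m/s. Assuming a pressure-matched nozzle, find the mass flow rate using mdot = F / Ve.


mdot = F / Ve = 3098000 / 4455 = 695.4 kg/s

695.4 kg/s


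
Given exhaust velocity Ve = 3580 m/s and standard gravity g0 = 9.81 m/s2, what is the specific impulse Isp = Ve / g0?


Isp = Ve / g0 = 3580 / 9.81 = 364.9 s

364.9 s


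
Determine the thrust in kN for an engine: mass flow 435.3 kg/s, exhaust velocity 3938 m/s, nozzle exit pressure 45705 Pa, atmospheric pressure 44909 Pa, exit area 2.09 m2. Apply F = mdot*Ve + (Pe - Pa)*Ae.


F = 435.3 * 3938 + (45705 - 44909) * 2.09 = 1.7159e+06 N = 1715.9 kN

1715.9 kN


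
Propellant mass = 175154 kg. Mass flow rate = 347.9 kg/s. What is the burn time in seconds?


tb = 175154 / 347.9 = 503.5 s

503.5 s


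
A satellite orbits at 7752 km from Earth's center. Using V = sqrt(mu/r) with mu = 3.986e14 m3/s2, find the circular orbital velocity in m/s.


V = sqrt(3.986e14 / 7752000) = 7171 m/s

7171 m/s


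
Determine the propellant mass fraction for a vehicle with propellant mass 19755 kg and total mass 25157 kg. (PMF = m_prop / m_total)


PMF = 19755 / 25157 = 0.785

0.785


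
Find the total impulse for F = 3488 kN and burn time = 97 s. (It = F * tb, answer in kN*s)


It = 3488 * 97 = 338336 kN*s

338336 kN*s


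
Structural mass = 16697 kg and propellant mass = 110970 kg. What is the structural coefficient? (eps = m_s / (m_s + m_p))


eps = 16697 / (16697 + 110970) = 0.1308

0.1308


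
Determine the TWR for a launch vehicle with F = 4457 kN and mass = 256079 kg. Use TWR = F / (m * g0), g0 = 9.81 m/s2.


TWR = 4457000 / (256079 * 9.81) = 1.77

1.77


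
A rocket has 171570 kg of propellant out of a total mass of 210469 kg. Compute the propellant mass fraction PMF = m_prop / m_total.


PMF = 171570 / 210469 = 0.815

0.815


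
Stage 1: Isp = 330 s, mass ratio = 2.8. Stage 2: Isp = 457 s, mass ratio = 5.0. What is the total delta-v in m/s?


dV1 = 330 * 9.81 * ln(2.8) = 3333.2 m/s
dV2 = 457 * 9.81 * ln(5.0) = 7215.4 m/s
Total dV = 3333.2 + 7215.4 = 10548.6 m/s ~ 10549 m/s

10549 m/s


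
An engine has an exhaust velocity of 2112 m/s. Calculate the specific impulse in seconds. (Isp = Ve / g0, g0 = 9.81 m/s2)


Isp = Ve / g0 = 2112 / 9.81 = 215.3 s

215.3 s


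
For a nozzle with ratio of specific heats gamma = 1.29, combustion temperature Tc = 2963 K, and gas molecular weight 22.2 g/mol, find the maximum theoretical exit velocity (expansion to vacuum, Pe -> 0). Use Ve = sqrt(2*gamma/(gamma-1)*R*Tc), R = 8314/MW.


R = 8314 / 22.2 = 374.5 J/(kg.K)
Ve = sqrt(2 * 1.29 / (1.29 - 1) * 374.5 * 2963) = 3142 m/s

3142 m/s


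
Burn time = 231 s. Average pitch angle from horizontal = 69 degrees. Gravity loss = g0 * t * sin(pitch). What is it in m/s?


GL = 9.81 * 231 * sin(69 deg) = 2116 m/s

2116 m/s


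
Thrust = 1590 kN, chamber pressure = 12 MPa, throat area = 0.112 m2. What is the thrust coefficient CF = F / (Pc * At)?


CF = 1590000 / (12e6 * 0.112) = 1.18

1.18


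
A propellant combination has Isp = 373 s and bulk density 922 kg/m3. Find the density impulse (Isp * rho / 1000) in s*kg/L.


rho*Isp = 373 * 922 / 1000 = 344 s*kg/L

344 s*kg/L


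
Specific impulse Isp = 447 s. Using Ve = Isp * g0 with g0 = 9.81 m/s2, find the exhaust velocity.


Ve = Isp * g0 = 447 * 9.81 = 4385.1 m/s

4385.1 m/s


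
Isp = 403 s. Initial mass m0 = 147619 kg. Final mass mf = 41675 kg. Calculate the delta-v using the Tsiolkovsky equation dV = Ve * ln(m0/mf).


Ve = 403 * 9.81 = 3953.43 m/s
dV = 3953.43 * ln(147619/41675) = 5000 m/s

5000 m/s


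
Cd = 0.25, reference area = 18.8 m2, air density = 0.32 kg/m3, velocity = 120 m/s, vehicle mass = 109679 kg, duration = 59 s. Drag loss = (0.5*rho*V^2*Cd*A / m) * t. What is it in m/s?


D = 0.5 * 0.32 * 120^2 * 0.25 * 18.8 = 10828.8 N
a = 10828.8 / 109679 = 0.0987 m/s2
dV = 0.0987 * 59 = 5.8 m/s

5.8 m/s


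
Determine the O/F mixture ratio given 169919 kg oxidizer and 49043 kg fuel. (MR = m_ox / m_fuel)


MR = 169919 / 49043 = 3.46

3.46


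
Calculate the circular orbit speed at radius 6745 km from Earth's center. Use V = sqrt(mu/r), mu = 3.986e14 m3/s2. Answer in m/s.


V = sqrt(3.986e14 / 6745000) = 7687 m/s

7687 m/s


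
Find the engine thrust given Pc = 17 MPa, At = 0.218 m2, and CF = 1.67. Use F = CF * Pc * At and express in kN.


F = 1.67 * 17e6 * 0.218 = 6.1890e+06 N = 6189.0 kN

6189.0 kN


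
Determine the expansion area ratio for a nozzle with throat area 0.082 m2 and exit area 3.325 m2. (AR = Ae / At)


AR = 3.325 / 0.082 = 40.5

40.5


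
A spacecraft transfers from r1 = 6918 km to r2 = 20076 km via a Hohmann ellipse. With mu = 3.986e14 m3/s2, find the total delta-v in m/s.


V1 = sqrt(mu/r1) = 7590.64 m/s
dV1 = V1*(sqrt(2*r2/(r1+r2)) - 1) = 1666.96 m/s
V2 = sqrt(mu/r2) = 4455.84 m/s
dV2 = V2*(1 - sqrt(2*r1/(r1+r2))) = 1265.76 m/s
Total dV = 2933 m/s

2933 m/s


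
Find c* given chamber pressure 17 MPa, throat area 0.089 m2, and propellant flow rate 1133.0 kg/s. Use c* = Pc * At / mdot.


c* = 17e6 * 0.089 / 1133.0 = 1335 m/s

1335 m/s


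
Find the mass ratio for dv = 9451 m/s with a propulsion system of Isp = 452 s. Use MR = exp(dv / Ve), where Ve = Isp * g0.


Ve = 452 * 9.81 = 4434.12 m/s
MR = exp(9451 / 4434.12) = 8.427

8.427


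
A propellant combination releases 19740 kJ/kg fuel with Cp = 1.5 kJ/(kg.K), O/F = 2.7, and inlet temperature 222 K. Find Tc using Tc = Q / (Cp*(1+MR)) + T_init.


Tc = 19740 / (1.5 * (1 + 2.7)) + 222 = 3779 K

3779 K


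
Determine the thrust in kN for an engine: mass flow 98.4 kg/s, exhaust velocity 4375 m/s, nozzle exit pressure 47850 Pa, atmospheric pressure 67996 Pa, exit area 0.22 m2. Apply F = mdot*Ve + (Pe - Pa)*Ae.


F = 98.4 * 4375 + (47850 - 67996) * 0.22 = 426068.0 N = 426.1 kN

426.1 kN


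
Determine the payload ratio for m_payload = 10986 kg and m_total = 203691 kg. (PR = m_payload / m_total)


PR = 10986 / 203691 = 0.0539

0.0539


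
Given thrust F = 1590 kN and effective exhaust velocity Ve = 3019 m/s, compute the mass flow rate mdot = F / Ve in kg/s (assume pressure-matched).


mdot = F / Ve = 1590000 / 3019 = 526.7 kg/s

526.7 kg/s


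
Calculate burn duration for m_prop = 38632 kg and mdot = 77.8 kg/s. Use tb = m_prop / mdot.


tb = 38632 / 77.8 = 496.6 s

496.6 s


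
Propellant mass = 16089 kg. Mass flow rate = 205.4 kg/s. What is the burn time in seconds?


tb = 16089 / 205.4 = 78.3 s

78.3 s


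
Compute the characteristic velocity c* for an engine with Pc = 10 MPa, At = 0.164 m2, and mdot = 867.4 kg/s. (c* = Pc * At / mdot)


c* = 10e6 * 0.164 / 867.4 = 1891 m/s

1891 m/s


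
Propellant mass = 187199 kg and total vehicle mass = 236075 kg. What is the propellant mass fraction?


PMF = 187199 / 236075 = 0.793

0.793


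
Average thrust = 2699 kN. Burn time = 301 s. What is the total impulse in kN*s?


It = 2699 * 301 = 812399 kN*s

812399 kN*s


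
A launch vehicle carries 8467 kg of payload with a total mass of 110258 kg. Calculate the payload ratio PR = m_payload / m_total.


PR = 8467 / 110258 = 0.0768

0.0768


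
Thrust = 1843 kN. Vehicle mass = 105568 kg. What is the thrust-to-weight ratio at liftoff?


TWR = 1843000 / (105568 * 9.81) = 1.78

1.78


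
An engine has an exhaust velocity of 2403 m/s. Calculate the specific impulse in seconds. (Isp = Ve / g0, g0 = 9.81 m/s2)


Isp = Ve / g0 = 2403 / 9.81 = 245.0 s

245.0 s


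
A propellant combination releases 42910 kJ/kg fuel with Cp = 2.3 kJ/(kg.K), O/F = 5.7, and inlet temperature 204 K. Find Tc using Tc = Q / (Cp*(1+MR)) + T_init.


Tc = 42910 / (2.3 * (1 + 5.7)) + 204 = 2989 K

2989 K


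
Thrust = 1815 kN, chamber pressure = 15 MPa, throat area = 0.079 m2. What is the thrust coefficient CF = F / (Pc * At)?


CF = 1815000 / (15e6 * 0.079) = 1.53

1.53


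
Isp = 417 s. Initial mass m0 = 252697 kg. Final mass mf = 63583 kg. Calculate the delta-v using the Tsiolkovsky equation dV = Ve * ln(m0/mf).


Ve = 417 * 9.81 = 4090.77 m/s
dV = 4090.77 * ln(252697/63583) = 5645 m/s

5645 m/s


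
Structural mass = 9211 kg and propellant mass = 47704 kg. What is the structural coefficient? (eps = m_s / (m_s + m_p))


eps = 9211 / (9211 + 47704) = 0.1618

0.1618


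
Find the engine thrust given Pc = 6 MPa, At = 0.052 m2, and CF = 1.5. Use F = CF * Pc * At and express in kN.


F = 1.5 * 6e6 * 0.052 = 468000.0 N = 468.0 kN

468.0 kN


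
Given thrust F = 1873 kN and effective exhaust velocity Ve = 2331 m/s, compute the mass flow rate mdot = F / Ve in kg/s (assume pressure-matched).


mdot = F / Ve = 1873000 / 2331 = 803.5 kg/s

803.5 kg/s


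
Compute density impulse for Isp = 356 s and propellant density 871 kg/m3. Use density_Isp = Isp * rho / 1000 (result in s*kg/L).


rho*Isp = 356 * 871 / 1000 = 310 s*kg/L

310 s*kg/L


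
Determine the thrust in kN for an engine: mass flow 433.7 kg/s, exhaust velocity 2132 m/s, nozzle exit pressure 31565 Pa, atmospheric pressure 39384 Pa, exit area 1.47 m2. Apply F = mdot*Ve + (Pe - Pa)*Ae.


F = 433.7 * 2132 + (31565 - 39384) * 1.47 = 913154.0 N = 913.2 kN

913.2 kN


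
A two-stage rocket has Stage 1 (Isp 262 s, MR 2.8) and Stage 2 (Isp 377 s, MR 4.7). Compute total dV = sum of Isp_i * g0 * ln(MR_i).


dV1 = 262 * 9.81 * ln(2.8) = 2646.3 m/s
dV2 = 377 * 9.81 * ln(4.7) = 5723.5 m/s
Total dV = 2646.3 + 5723.5 = 8369.8 m/s ~ 8370 m/s

8370 m/s


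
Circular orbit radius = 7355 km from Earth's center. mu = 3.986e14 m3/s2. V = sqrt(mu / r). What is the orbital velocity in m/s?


V = sqrt(3.986e14 / 7355000) = 7362 m/s

7362 m/s


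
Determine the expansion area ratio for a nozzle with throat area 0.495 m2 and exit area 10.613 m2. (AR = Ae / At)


AR = 10.613 / 0.495 = 21.4

21.4


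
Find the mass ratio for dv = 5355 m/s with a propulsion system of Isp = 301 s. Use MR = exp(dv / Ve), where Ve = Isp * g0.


Ve = 301 * 9.81 = 2952.81 m/s
MR = exp(5355 / 2952.81) = 6.132

6.132


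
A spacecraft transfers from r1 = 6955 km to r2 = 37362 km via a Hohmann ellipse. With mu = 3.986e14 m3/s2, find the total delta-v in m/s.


V1 = sqrt(mu/r1) = 7570.42 m/s
dV1 = V1*(sqrt(2*r2/(r1+r2)) - 1) = 2259.84 m/s
V2 = sqrt(mu/r2) = 3266.28 m/s
dV2 = V2*(1 - sqrt(2*r1/(r1+r2))) = 1436.36 m/s
Total dV = 3696 m/s

3696 m/s


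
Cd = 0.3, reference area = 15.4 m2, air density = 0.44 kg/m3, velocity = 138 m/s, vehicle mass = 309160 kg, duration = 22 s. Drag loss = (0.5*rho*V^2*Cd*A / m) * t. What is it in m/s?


D = 0.5 * 0.44 * 138^2 * 0.3 * 15.4 = 19356.32 N
a = 19356.32 / 309160 = 0.0626 m/s2
dV = 0.0626 * 22 = 1.4 m/s

1.4 m/s


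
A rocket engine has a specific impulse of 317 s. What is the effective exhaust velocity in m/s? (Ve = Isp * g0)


Ve = Isp * g0 = 317 * 9.81 = 3109.8 m/s

3109.8 m/s


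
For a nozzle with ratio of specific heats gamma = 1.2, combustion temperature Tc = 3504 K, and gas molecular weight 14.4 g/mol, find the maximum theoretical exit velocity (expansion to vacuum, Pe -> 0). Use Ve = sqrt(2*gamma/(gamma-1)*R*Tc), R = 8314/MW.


R = 8314 / 14.4 = 577.36 J/(kg.K)
Ve = sqrt(2 * 1.2 / (1.2 - 1) * 577.36 * 3504) = 4927 m/s

4927 m/s


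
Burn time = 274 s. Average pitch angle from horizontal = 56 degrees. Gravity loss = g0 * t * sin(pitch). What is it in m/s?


GL = 9.81 * 274 * sin(56 deg) = 2228 m/s

2228 m/s


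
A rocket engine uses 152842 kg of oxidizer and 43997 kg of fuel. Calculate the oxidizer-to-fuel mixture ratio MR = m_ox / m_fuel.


MR = 152842 / 43997 = 3.47

3.47


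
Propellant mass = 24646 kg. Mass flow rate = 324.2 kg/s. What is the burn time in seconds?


tb = 24646 / 324.2 = 76.0 s

76.0 s


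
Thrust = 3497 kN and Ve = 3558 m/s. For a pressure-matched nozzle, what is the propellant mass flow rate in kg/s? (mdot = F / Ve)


mdot = F / Ve = 3497000 / 3558 = 982.9 kg/s

982.9 kg/s


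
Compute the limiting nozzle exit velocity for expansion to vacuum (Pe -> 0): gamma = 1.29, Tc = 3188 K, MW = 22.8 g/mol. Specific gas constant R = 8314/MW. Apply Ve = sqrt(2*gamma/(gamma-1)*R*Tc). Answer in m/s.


R = 8314 / 22.8 = 364.65 J/(kg.K)
Ve = sqrt(2 * 1.29 / (1.29 - 1) * 364.65 * 3188) = 3216 m/s

3216 m/s


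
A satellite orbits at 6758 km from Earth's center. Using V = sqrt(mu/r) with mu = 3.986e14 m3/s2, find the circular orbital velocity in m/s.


V = sqrt(3.986e14 / 6758000) = 7680 m/s

7680 m/s


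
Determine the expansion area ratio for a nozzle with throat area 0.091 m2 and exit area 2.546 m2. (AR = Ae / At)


AR = 2.546 / 0.091 = 28.0

28.0


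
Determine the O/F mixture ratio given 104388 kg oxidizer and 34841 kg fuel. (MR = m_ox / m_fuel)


MR = 104388 / 34841 = 3.0

3.0


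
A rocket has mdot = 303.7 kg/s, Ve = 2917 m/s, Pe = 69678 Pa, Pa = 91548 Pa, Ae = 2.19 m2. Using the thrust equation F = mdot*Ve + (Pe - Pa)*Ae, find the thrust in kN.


F = 303.7 * 2917 + (69678 - 91548) * 2.19 = 837998.0 N = 838.0 kN

838.0 kN


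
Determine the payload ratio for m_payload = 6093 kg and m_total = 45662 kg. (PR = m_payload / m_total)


PR = 6093 / 45662 = 0.1334

0.1334


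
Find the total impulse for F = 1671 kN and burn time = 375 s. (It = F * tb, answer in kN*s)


It = 1671 * 375 = 626625 kN*s

626625 kN*s


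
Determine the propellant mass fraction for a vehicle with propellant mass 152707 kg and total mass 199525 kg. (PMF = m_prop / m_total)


PMF = 152707 / 199525 = 0.765

0.765


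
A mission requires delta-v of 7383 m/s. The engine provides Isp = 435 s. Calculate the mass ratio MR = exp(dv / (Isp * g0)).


Ve = 435 * 9.81 = 4267.35 m/s
MR = exp(7383 / 4267.35) = 5.641

5.641


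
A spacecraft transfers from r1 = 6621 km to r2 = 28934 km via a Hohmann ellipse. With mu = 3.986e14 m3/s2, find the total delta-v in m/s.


V1 = sqrt(mu/r1) = 7759.02 m/s
dV1 = V1*(sqrt(2*r2/(r1+r2)) - 1) = 2139.63 m/s
V2 = sqrt(mu/r2) = 3711.63 m/s
dV2 = V2*(1 - sqrt(2*r1/(r1+r2))) = 1446.51 m/s
Total dV = 3586 m/s

3586 m/s


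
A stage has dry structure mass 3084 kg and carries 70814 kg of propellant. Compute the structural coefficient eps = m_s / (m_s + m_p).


eps = 3084 / (3084 + 70814) = 0.0417

0.0417


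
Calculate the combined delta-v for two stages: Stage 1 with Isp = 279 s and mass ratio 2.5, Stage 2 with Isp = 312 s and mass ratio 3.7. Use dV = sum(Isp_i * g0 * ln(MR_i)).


dV1 = 279 * 9.81 * ln(2.5) = 2507.9 m/s
dV2 = 312 * 9.81 * ln(3.7) = 4004.4 m/s
Total dV = 2507.9 + 4004.4 = 6512.3 m/s ~ 6512 m/s

6512 m/s


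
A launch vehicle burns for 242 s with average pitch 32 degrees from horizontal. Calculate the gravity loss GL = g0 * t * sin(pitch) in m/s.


GL = 9.81 * 242 * sin(32 deg) = 1258 m/s

1258 m/s


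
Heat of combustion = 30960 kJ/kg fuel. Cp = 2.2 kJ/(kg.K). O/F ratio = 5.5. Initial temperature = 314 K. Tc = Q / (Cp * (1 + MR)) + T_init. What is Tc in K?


Tc = 30960 / (2.2 * (1 + 5.5)) + 314 = 2479 K

2479 K


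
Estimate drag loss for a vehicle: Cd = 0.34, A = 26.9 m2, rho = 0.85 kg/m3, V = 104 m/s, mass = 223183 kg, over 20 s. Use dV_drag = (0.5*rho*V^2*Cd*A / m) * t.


D = 0.5 * 0.85 * 104^2 * 0.34 * 26.9 = 42042.33 N
a = 42042.33 / 223183 = 0.1884 m/s2
dV = 0.1884 * 20 = 3.8 m/s

3.8 m/s


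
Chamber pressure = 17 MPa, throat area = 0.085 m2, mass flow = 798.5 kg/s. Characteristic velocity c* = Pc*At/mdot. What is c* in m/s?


c* = 17e6 * 0.085 / 798.5 = 1810 m/s

1810 m/s


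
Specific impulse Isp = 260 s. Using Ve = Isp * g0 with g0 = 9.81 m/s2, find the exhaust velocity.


Ve = Isp * g0 = 260 * 9.81 = 2550.6 m/s

2550.6 m/s


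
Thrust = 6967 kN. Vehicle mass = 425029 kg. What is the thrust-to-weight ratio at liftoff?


TWR = 6967000 / (425029 * 9.81) = 1.67

1.67


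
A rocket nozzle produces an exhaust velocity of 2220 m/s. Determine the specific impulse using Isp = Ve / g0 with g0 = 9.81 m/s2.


Isp = Ve / g0 = 2220 / 9.81 = 226.3 s

226.3 s


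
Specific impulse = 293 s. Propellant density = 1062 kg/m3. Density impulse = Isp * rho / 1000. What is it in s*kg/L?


rho*Isp = 293 * 1062 / 1000 = 311 s*kg/L

311 s*kg/L


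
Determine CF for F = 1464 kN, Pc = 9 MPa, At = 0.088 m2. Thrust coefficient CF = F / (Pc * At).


CF = 1464000 / (9e6 * 0.088) = 1.85

1.85


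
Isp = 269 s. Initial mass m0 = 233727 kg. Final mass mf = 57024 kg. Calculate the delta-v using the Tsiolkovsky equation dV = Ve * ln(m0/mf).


Ve = 269 * 9.81 = 2638.89 m/s
dV = 2638.89 * ln(233727/57024) = 3723 m/s

3723 m/s


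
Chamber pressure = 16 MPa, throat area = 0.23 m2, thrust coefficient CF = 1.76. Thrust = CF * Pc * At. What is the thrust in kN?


F = 1.76 * 16e6 * 0.23 = 6.4768e+06 N = 6476.8 kN

6476.8 kN


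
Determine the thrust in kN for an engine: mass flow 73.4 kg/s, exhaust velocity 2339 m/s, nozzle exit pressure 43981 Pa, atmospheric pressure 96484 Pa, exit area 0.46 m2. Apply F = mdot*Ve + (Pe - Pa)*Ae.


F = 73.4 * 2339 + (43981 - 96484) * 0.46 = 147531.0 N = 147.5 kN

147.5 kN


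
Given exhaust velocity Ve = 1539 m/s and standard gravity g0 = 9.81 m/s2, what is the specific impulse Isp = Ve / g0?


Isp = Ve / g0 = 1539 / 9.81 = 156.9 s

156.9 s


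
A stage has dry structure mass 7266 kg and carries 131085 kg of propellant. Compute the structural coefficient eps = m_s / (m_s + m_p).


eps = 7266 / (7266 + 131085) = 0.0525

0.0525


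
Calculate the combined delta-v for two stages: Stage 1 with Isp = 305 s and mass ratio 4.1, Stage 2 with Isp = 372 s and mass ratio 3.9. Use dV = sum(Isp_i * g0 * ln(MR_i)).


dV1 = 305 * 9.81 * ln(4.1) = 4221.7 m/s
dV2 = 372 * 9.81 * ln(3.9) = 4966.6 m/s
Total dV = 4221.7 + 4966.6 = 9188.3 m/s ~ 9188 m/s

9188 m/s


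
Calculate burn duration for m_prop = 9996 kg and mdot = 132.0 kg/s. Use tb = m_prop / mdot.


tb = 9996 / 132.0 = 75.7 s

75.7 s


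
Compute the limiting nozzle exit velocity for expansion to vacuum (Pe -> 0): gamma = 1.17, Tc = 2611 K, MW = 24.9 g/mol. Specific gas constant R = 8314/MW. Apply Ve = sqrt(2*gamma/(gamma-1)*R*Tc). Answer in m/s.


R = 8314 / 24.9 = 333.9 J/(kg.K)
Ve = sqrt(2 * 1.17 / (1.17 - 1) * 333.9 * 2611) = 3464 m/s

3464 m/s


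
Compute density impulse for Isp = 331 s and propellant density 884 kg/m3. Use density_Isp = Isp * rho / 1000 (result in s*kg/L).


rho*Isp = 331 * 884 / 1000 = 293 s*kg/L

293 s*kg/L


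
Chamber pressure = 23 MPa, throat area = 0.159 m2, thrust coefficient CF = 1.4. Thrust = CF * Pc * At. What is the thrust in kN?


F = 1.4 * 23e6 * 0.159 = 5.1198e+06 N = 5119.8 kN

5119.8 kN


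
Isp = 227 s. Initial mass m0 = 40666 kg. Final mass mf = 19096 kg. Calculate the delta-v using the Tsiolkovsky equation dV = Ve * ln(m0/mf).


Ve = 227 * 9.81 = 2226.87 m/s
dV = 2226.87 * ln(40666/19096) = 1683 m/s

1683 m/s


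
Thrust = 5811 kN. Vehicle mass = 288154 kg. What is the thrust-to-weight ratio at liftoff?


TWR = 5811000 / (288154 * 9.81) = 2.06

2.06


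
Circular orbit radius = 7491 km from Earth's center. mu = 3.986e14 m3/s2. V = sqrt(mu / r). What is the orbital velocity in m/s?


V = sqrt(3.986e14 / 7491000) = 7295 m/s

7295 m/s


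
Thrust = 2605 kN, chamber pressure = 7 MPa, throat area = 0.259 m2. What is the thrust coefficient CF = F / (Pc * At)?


CF = 2605000 / (7e6 * 0.259) = 1.44

1.44


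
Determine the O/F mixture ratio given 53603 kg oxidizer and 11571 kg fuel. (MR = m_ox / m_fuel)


MR = 53603 / 11571 = 4.63

4.63


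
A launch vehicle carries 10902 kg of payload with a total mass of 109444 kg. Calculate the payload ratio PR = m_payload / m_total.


PR = 10902 / 109444 = 0.0996

0.0996


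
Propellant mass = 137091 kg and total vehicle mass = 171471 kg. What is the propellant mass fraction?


PMF = 137091 / 171471 = 0.799

0.799


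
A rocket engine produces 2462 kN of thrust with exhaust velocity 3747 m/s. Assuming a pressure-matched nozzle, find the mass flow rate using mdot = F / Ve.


mdot = F / Ve = 2462000 / 3747 = 657.1 kg/s

657.1 kg/s


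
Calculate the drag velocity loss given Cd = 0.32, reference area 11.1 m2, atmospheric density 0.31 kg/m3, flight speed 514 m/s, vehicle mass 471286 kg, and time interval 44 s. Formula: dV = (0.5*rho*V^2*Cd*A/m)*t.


D = 0.5 * 0.31 * 514^2 * 0.32 * 11.1 = 145455.75 N
a = 145455.75 / 471286 = 0.3086 m/s2
dV = 0.3086 * 44 = 13.6 m/s

13.6 m/s


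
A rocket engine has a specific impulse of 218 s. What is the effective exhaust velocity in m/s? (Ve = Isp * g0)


Ve = Isp * g0 = 218 * 9.81 = 2138.6 m/s

2138.6 m/s


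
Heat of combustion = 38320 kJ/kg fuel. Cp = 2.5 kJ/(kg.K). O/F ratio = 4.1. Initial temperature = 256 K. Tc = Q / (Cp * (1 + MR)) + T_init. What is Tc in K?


Tc = 38320 / (2.5 * (1 + 4.1)) + 256 = 3261 K

3261 K


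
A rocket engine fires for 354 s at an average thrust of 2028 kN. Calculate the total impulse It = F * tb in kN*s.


It = 2028 * 354 = 717912 kN*s

717912 kN*s


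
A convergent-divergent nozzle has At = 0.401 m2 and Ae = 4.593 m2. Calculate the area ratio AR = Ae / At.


AR = 4.593 / 0.401 = 11.5

11.5


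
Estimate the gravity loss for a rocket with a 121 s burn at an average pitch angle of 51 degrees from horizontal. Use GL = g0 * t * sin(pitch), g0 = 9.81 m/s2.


GL = 9.81 * 121 * sin(51 deg) = 922 m/s

922 m/s


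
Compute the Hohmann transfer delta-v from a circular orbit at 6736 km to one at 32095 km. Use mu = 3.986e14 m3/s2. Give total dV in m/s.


V1 = sqrt(mu/r1) = 7692.5 m/s
dV1 = V1*(sqrt(2*r2/(r1+r2)) - 1) = 2197.86 m/s
V2 = sqrt(mu/r2) = 3524.11 m/s
dV2 = V2*(1 - sqrt(2*r1/(r1+r2))) = 1448.36 m/s
Total dV = 3646 m/s

3646 m/s


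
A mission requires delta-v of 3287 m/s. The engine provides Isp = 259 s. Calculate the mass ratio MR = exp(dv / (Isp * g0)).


Ve = 259 * 9.81 = 2540.79 m/s
MR = exp(3287 / 2540.79) = 3.646

3.646


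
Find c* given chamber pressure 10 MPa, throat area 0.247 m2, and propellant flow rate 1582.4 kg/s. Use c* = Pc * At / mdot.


c* = 10e6 * 0.247 / 1582.4 = 1561 m/s

1561 m/s


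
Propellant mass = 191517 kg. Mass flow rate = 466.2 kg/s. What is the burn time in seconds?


tb = 191517 / 466.2 = 410.8 s

410.8 s


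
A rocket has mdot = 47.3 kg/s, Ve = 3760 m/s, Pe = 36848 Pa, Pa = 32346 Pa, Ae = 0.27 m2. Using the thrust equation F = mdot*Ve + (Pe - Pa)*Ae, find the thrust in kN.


F = 47.3 * 3760 + (36848 - 32346) * 0.27 = 179064.0 N = 179.1 kN

179.1 kN


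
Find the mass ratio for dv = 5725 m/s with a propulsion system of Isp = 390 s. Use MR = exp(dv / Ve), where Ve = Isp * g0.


Ve = 390 * 9.81 = 3825.9 m/s
MR = exp(5725 / 3825.9) = 4.465

4.465


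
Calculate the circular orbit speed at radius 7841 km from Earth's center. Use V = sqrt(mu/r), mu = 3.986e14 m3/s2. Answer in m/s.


V = sqrt(3.986e14 / 7841000) = 7130 m/s

7130 m/s


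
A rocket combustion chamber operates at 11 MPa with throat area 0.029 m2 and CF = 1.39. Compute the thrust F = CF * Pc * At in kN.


F = 1.39 * 11e6 * 0.029 = 443410.0 N = 443.4 kN

443.4 kN


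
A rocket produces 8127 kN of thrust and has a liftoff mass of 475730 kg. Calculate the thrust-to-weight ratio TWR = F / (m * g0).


TWR = 8127000 / (475730 * 9.81) = 1.74

1.74


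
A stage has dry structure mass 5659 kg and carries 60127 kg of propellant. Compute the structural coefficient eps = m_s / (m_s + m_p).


eps = 5659 / (5659 + 60127) = 0.086

0.086


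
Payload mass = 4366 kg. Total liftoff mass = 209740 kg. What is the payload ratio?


PR = 4366 / 209740 = 0.0208

0.0208


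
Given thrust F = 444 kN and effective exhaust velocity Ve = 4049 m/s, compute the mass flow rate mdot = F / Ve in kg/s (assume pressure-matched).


mdot = F / Ve = 444000 / 4049 = 109.7 kg/s

109.7 kg/s


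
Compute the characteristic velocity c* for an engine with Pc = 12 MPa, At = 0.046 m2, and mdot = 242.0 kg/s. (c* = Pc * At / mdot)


c* = 12e6 * 0.046 / 242.0 = 2281 m/s

2281 m/s


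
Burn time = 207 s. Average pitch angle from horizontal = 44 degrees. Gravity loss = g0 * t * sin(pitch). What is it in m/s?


GL = 9.81 * 207 * sin(44 deg) = 1411 m/s

1411 m/s


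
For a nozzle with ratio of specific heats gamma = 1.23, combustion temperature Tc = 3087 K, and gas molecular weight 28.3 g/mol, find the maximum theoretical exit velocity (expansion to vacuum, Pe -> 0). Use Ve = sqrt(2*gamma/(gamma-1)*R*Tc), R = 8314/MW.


R = 8314 / 28.3 = 293.78 J/(kg.K)
Ve = sqrt(2 * 1.23 / (1.23 - 1) * 293.78 * 3087) = 3114 m/s

3114 m/s


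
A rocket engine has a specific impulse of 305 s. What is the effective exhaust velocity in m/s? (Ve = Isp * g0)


Ve = Isp * g0 = 305 * 9.81 = 2992.1 m/s

2992.1 m/s


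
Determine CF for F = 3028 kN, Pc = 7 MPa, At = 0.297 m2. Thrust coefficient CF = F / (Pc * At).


CF = 3028000 / (7e6 * 0.297) = 1.46

1.46


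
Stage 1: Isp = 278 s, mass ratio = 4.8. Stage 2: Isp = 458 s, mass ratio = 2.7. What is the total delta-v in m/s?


dV1 = 278 * 9.81 * ln(4.8) = 4277.9 m/s
dV2 = 458 * 9.81 * ln(2.7) = 4462.7 m/s
Total dV = 4277.9 + 4462.7 = 8740.6 m/s ~ 8741 m/s

8741 m/s


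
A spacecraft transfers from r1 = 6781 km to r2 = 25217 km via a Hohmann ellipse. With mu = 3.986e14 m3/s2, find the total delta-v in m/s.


V1 = sqrt(mu/r1) = 7666.93 m/s
dV1 = V1*(sqrt(2*r2/(r1+r2)) - 1) = 1958.54 m/s
V2 = sqrt(mu/r2) = 3975.78 m/s
dV2 = V2*(1 - sqrt(2*r1/(r1+r2))) = 1387.43 m/s
Total dV = 3346 m/s

3346 m/s


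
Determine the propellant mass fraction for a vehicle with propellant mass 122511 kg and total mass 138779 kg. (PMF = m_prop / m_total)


PMF = 122511 / 138779 = 0.883

0.883


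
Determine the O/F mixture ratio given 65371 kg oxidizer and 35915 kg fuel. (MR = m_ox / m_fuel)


MR = 65371 / 35915 = 1.82

1.82


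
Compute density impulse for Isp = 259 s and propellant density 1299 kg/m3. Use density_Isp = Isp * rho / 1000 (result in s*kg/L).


rho*Isp = 259 * 1299 / 1000 = 336 s*kg/L

336 s*kg/L


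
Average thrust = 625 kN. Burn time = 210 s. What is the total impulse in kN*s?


It = 625 * 210 = 131250 kN*s

131250 kN*s


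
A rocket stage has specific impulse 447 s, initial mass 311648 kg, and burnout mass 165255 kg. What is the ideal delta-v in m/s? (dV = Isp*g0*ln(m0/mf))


Ve = 447 * 9.81 = 4385.07 m/s
dV = 4385.07 * ln(311648/165255) = 2782 m/s

2782 m/s


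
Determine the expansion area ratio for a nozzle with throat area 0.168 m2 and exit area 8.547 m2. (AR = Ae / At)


AR = 8.547 / 0.168 = 50.9

50.9


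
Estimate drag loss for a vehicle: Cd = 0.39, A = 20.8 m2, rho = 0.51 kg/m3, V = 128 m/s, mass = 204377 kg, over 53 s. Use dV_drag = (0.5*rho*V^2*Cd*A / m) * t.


D = 0.5 * 0.51 * 128^2 * 0.39 * 20.8 = 33891.29 N
a = 33891.29 / 204377 = 0.1658 m/s2
dV = 0.1658 * 53 = 8.8 m/s

8.8 m/s


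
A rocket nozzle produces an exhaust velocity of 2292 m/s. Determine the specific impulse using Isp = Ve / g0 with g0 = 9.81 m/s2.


Isp = Ve / g0 = 2292 / 9.81 = 233.6 s

233.6 s


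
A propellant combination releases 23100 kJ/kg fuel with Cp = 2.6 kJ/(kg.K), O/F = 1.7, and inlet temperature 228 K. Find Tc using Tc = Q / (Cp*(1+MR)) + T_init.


Tc = 23100 / (2.6 * (1 + 1.7)) + 228 = 3519 K

3519 K


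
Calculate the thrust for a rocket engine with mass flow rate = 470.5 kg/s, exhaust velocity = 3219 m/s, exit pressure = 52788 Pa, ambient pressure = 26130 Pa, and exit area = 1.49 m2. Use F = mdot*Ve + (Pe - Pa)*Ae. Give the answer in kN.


F = 470.5 * 3219 + (52788 - 26130) * 1.49 = 1.5543e+06 N = 1554.3 kN

1554.3 kN


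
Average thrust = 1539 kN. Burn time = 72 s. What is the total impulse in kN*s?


It = 1539 * 72 = 110808 kN*s

110808 kN*s


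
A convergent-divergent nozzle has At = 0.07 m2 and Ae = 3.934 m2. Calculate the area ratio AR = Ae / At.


AR = 3.934 / 0.07 = 56.2

56.2


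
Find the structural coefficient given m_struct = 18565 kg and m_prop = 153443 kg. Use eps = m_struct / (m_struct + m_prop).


eps = 18565 / (18565 + 153443) = 0.1079

0.1079


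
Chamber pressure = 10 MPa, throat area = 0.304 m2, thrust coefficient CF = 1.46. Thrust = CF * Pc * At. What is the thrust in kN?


F = 1.46 * 10e6 * 0.304 = 4.4384e+06 N = 4438.4 kN

4438.4 kN


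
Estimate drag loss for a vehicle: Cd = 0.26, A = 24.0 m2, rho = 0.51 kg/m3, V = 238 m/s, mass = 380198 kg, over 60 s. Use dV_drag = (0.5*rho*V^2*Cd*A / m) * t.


D = 0.5 * 0.51 * 238^2 * 0.26 * 24.0 = 90131.93 N
a = 90131.93 / 380198 = 0.2371 m/s2
dV = 0.2371 * 60 = 14.2 m/s

14.2 m/s


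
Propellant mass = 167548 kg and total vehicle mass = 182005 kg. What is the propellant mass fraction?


PMF = 167548 / 182005 = 0.921

0.921


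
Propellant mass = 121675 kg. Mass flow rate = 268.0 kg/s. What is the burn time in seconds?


tb = 121675 / 268.0 = 454.0 s

454.0 s


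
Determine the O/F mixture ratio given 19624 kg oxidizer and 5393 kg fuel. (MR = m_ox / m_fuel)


MR = 19624 / 5393 = 3.64

3.64


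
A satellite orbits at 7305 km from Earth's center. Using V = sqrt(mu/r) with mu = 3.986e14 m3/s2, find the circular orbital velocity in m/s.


V = sqrt(3.986e14 / 7305000) = 7387 m/s

7387 m/s


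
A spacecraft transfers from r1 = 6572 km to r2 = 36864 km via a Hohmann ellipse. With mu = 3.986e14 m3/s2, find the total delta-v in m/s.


V1 = sqrt(mu/r1) = 7787.89 m/s
dV1 = V1*(sqrt(2*r2/(r1+r2)) - 1) = 2358.49 m/s
V2 = sqrt(mu/r2) = 3288.27 m/s
dV2 = V2*(1 - sqrt(2*r1/(r1+r2))) = 1479.4 m/s
Total dV = 3838 m/s

3838 m/s


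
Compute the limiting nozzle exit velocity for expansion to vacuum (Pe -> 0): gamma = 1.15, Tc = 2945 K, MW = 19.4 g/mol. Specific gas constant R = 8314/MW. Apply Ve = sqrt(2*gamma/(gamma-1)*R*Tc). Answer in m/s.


R = 8314 / 19.4 = 428.56 J/(kg.K)
Ve = sqrt(2 * 1.15 / (1.15 - 1) * 428.56 * 2945) = 4399 m/s

4399 m/s


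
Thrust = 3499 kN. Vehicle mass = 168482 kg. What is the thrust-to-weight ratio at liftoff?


TWR = 3499000 / (168482 * 9.81) = 2.12

2.12
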